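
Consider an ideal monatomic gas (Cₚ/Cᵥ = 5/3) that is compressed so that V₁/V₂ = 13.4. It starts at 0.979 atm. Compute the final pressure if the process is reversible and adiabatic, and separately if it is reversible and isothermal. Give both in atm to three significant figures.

Isothermal: P₂ = P₁(V₁/V₂) = 0.979×13.4 = 13.12 atm.
Adiabatic: P₂ = P₁(V₁/V₂)^γ = 0.979×13.4^(5/3) = 74.01 atm.

adiabatic: 74.0 atm; isothermal: 13.1 atm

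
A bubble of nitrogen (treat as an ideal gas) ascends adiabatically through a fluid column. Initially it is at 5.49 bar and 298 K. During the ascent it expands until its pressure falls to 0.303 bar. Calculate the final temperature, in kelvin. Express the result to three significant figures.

Along an adiabat T P^((1−γ)/γ) is constant, so T₂ = T₁ (P₂/P₁)^((γ−1)/γ).
For a diatomic ideal gas γ = 7/5, so (γ−1)/γ = 2/7.
T₂ = 298 × (0.303/5.49)^(2/7) = 130.2 K.

T₂ ≈ 130 K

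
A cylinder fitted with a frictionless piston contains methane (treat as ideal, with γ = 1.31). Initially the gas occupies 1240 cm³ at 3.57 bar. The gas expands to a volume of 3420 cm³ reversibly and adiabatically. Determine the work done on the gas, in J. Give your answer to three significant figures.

P₂ = P₁(V₁/V₂)^γ = 3.57×(1240/3420)^(1.31) = 0.9451 bar.
For a reversible adiabat, W_by_gas = (P₁V₁ − P₂V₂)/(γ−1).
W_by = (357000×0.00124 − 94510×0.00342) / (0.31) = 385.3 J.
W_on_gas = −W_by = -385.3 J.

W ≈ -385 J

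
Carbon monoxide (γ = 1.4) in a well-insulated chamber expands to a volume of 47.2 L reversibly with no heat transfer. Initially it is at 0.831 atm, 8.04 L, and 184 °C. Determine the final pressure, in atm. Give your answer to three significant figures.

Since PV^γ is constant along a reversible adiabat, P₂ = P₁ (V₁/V₂)^γ.
P₂ = 0.831 × (8.04/47.2)^(1.4) = 0.06973 atm.

P₂ ≈ 0.0697 atm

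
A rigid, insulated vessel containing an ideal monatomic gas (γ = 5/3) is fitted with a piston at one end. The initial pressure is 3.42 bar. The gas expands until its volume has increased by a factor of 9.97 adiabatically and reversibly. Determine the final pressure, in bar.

P₂ ≈ 0.0741 bar

Adiabatic: P₁V₁^γ = P₂V₂^γ ⇒ P₂ = P₁ (V₁/V₂)^γ.
P₂ = 3.42 × (1/9.97)^(5/3) = 0.07405 bar.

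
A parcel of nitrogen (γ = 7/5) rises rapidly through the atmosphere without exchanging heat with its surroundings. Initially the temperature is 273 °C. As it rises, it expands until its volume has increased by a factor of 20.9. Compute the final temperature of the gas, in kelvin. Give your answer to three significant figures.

T₂ ≈ 162 K

For a reversible adiabat TV^(γ−1) is constant, so T₂ = T₁ (V₁/V₂)^(γ−1).
T₁ = 273 °C = 546.1 K.
T₂ = 546.1 × (1/20.9)^(2/5) = 161.9 K.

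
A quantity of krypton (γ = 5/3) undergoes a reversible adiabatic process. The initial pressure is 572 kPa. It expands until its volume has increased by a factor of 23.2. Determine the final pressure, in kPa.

P₂ ≈ 3.03 kPa

Adiabatic: P₁V₁^γ = P₂V₂^γ ⇒ P₂ = P₁ (V₁/V₂)^γ.
P₂ = 572 × (1/23.2)^(5/3) = 3.031 kPa.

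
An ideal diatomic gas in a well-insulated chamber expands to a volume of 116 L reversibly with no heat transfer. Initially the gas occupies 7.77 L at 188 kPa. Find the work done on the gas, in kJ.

γ = 7/5 for a diatomic ideal gas.
P₂ = P₁(V₁/V₂)^γ = 188×(7.77/116)^(7/5) = 4.271 kPa.
For a reversible adiabat, W_by_gas = (P₁V₁ − P₂V₂)/(γ−1).
W_by = (188000×0.00777 − 4271×0.116) / (2/5) = 2413 J.
W_on_gas = −W_by = -2413 J.

W ≈ -2.41 kJ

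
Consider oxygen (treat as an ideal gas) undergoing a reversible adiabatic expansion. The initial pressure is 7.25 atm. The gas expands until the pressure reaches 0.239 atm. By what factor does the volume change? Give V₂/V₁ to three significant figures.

V₂/V₁ ≈ 11.4

From PV^γ = const, V₂/V₁ = (P₁/P₂)^(1/γ).
For a diatomic ideal gas γ = 7/5.
V₂/V₁ = (7.25/0.239)^(5/7) = 11.44.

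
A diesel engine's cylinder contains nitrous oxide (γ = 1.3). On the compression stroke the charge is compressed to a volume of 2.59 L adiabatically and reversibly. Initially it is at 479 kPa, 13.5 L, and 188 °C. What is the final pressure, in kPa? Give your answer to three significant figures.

P₂ ≈ 4100 kPa

Since PV^γ is constant along a reversible adiabat, P₂ = P₁ (V₁/V₂)^γ.
P₂ = 479 × (13.5/2.59)^(1.3) = 4097 kPa.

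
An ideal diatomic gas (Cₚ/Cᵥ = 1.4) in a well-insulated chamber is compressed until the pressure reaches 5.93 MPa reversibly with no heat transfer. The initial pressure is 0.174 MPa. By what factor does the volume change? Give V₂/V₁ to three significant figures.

V₂/V₁ ≈ 0.0804

From PV^γ = const, V₂/V₁ = (P₁/P₂)^(1/γ).
V₂/V₁ = (0.174/5.93)^(0.714) = 0.08042.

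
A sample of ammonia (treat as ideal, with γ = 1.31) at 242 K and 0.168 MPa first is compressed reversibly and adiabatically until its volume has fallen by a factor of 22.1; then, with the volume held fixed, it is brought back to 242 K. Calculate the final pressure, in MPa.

P₃ ≈ 3.71 MPa

Adiabatic step (PV^γ = const): P₂ = 0.168×22.1^(1.31) = 9.693 MPa; T₂ = 242×22.1^(0.31) = 631.8 K.
Isochoric: P₃ = P₂(T₃/T₂) = 9.693 × (242/631.8) = 3.713 MPa.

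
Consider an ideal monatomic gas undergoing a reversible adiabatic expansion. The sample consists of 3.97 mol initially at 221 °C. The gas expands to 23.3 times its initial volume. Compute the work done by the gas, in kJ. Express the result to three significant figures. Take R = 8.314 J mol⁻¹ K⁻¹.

W ≈ 21.5 kJ

Adiabatic: T₁V₁^(γ−1) = T₂V₂^(γ−1) ⇒ T₂ = T₁ (V₁/V₂)^(γ−1).
γ = 5/3 for a monatomic ideal gas, so γ−1 = 2/3.
T₁ = 221 °C = 494.1 K.
T₂ = 494.1 × (1/23.3)^(2/3) = 60.57 K.
Q = 0, so ΔU = W_on_gas = nCᵥΔT with Cᵥ = R/(γ−1) = 12.47 J/(mol·K).
ΔU = 3.97 × 12.47 × (60.57 − 494.1) = -21470 J.
Work done by the gas = −ΔU = 21470 J.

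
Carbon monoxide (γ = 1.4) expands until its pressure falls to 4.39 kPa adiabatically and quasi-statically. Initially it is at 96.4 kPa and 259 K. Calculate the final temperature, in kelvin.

T₂ ≈ 107 K

Adiabatic: T₂/T₁ = (P₂/P₁)^((γ−1)/γ).
T₂ = 259 × (4.39/96.4)^(0.286) = 107.1 K.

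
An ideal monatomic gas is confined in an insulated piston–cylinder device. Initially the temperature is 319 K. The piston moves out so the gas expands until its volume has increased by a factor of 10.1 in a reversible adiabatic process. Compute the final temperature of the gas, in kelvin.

T₂ ≈ 68.3 K

For a reversible adiabat TV^(γ−1) is constant, so T₂ = T₁ (V₁/V₂)^(γ−1).
For a monatomic ideal gas γ = 5/3, so γ−1 = 2/3.
T₂ = 319 × (1/10.1)^(2/3) = 68.27 K.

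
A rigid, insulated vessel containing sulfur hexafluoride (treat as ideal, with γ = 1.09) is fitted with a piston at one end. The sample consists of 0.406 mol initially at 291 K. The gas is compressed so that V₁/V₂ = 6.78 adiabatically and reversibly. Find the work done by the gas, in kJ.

For a reversible adiabat TV^(γ−1) is constant, so T₂ = T₁ (V₁/V₂)^(γ−1).
T₂ = 291 × 6.78^(0.09) = 345.7 K.
Q = 0, so ΔU = W_on_gas = nCᵥΔT with Cᵥ = R/(γ−1) = 92.38 J/(mol·K).
ΔU = 0.406 × 92.38 × (345.7 − 291) = 2052 J.
Work done by the gas = −ΔU = -2052 J.

W ≈ -2.05 kJ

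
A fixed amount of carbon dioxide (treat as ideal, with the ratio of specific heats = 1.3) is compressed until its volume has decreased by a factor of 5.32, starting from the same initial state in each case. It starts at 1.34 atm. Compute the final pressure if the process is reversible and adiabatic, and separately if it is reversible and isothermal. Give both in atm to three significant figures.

Isothermal: P₂ = P₁(V₁/V₂) = 1.34×5.32 = 7.129 atm.
Adiabatic: P₂ = P₁(V₁/V₂)^γ = 1.34×5.32^(1.3) = 11.77 atm.

adiabatic: 11.8 atm; isothermal: 7.13 atm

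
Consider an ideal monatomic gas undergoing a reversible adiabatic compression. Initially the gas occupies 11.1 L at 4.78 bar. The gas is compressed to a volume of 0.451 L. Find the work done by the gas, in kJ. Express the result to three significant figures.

W ≈ -59.4 kJ

γ = 5/3 for a monatomic ideal gas.
P₂ = P₁(V₁/V₂)^γ = 4.78×(11.1/0.451)^(5/3) = 995.4 bar.
For a reversible adiabat, W_by_gas = (P₁V₁ − P₂V₂)/(γ−1).
W_by = (478000×0.0111 − 9.954×10^7×0.000451) / (2/3) = -59380 J.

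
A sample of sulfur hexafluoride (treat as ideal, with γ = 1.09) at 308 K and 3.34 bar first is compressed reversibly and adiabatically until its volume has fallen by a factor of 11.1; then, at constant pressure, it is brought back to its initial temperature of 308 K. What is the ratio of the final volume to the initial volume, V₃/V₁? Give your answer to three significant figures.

Adiabatic step: V₂/V₁ = 0.09009; T₂ = T₁·11.1^(0.09) = 382.5 K.
Isobaric step: V₃/V₂ = T₃/T₂ = 308/382.5.
V₃/V₁ = (V₂/V₁)(V₃/V₂) = 0.09009 × (308/382.5) = 0.07254.

V₃/V₁ ≈ 0.0725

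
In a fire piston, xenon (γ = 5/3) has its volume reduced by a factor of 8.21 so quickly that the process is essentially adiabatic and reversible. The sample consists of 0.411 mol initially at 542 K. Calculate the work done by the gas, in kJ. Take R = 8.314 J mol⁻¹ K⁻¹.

W ≈ -8.53 kJ

For a reversible adiabat TV^(γ−1) is constant, so T₂ = T₁ (V₁/V₂)^(γ−1).
T₂ = 542 × 8.21^(2/3) = 2206 K.
Q = 0, so ΔU = W_on_gas = nCᵥΔT with Cᵥ = R/(γ−1) = 12.47 J/(mol·K).
ΔU = 0.411 × 12.47 × (2206 − 542) = 8528 J.
Work done by the gas = −ΔU = -8528 J.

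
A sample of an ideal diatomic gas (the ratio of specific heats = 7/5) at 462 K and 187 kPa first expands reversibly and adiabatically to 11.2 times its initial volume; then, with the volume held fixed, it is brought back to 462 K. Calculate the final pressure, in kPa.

Adiabatic step (PV^γ = const): P₂ = 187×(1/11.2)^(7/5) = 6.352 kPa; T₂ = 462×(1/11.2)^(2/5) = 175.8 K.
Isochoric: P₃ = P₂(T₃/T₂) = 6.352 × (462/175.8) = 16.7 kPa.

P₃ ≈ 16.7 kPa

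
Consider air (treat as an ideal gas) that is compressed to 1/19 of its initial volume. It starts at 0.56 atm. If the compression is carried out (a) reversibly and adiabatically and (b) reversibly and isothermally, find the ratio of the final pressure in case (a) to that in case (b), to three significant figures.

P_adiabatic / P_isothermal ≈ 3.25

For a diatomic ideal gas γ = 7/5.
Isothermal: P_b = P₁(V₁/V₂) = 0.56×19.
Adiabatic: P_a = P₁(V₁/V₂)^γ = 0.56×19^(7/5).
P_a/P_b = (V₁/V₂)^(γ−1) = 19^(2/5) = 3.247.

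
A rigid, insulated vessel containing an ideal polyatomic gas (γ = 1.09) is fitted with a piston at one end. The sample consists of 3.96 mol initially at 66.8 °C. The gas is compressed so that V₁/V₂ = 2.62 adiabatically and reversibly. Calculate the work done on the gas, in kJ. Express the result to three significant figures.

W ≈ 11.3 kJ

For a reversible adiabat TV^(γ−1) is constant, so T₂ = T₁ (V₁/V₂)^(γ−1).
T₁ = 66.8 °C = 339.9 K.
T₂ = 339.9 × 2.62^(0.09) = 370.7 K.
Q = 0, so ΔU = W_on_gas = nCᵥΔT with Cᵥ = R/(γ−1) = 92.38 J/(mol·K).
ΔU = 3.96 × 92.38 × (370.7 − 339.9) = 11260 J.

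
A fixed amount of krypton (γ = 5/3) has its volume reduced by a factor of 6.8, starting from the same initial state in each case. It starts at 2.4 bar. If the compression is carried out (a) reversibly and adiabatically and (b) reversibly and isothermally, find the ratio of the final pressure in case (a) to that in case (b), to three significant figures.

Isothermal: P_b = P₁(V₁/V₂) = 2.4×6.8.
Adiabatic: P_a = P₁(V₁/V₂)^γ = 2.4×6.8^(5/3).
P_a/P_b = (V₁/V₂)^(γ−1) = 6.8^(2/3) = 3.589.

P_adiabatic / P_isothermal ≈ 3.59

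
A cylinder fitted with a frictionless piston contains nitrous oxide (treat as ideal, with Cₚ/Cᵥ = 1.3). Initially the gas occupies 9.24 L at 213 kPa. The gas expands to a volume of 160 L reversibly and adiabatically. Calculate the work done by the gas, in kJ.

P₂ = P₁(V₁/V₂)^γ = 213×(9.24/160)^(1.3) = 5.229 kPa.
For a reversible adiabat, W_by_gas = (P₁V₁ − P₂V₂)/(γ−1).
W_by = (213000×0.00924 − 5229×0.16) / (0.3) = 3772 J.

W ≈ 3.77 kJ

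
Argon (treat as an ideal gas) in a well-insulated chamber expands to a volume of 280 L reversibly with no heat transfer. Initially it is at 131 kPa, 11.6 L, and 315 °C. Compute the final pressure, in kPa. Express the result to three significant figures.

Since PV^γ is constant along a reversible adiabat, P₂ = P₁ (V₁/V₂)^γ.
γ = 5/3 for a monatomic ideal gas.
P₂ = 131 × (11.6/280)^(5/3) = 0.6498 kPa.

P₂ ≈ 0.650 kPa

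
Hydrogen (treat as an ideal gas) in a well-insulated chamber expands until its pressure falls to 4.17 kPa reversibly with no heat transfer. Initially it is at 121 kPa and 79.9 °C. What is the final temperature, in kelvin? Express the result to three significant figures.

T₂ ≈ 135 K

Along an adiabat T P^((1−γ)/γ) is constant, so T₂ = T₁ (P₂/P₁)^((γ−1)/γ).
For a diatomic ideal gas γ = 7/5, so (γ−1)/γ = 2/7.
T₁ = 79.9 °C = 353 K.
T₂ = 353 × (4.17/121)^(2/7) = 134.9 K.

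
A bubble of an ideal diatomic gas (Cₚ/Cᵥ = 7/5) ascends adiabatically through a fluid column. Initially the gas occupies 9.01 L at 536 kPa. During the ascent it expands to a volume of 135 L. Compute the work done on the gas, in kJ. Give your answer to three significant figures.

P₂ = P₁(V₁/V₂)^γ = 536×(9.01/135)^(7/5) = 12.11 kPa.
For a reversible adiabat, W_by_gas = (P₁V₁ − P₂V₂)/(γ−1).
W_by = (536000×0.00901 − 12110×0.135) / (2/5) = 7985 J.
W_on_gas = −W_by = -7985 J.

W ≈ -7.98 kJ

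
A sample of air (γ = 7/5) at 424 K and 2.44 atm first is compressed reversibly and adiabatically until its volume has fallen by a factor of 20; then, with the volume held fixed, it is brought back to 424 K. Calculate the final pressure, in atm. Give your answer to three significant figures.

P₃ ≈ 48.8 atm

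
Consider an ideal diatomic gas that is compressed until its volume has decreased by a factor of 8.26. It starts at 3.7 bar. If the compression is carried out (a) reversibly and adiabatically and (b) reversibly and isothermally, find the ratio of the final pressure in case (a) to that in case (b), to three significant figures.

P_adiabatic / P_isothermal ≈ 2.33

For a diatomic ideal gas γ = 7/5.
Isothermal: P_b = P₁(V₁/V₂) = 3.7×8.26.
Adiabatic: P_a = P₁(V₁/V₂)^γ = 3.7×8.26^(7/5).
P_a/P_b = (V₁/V₂)^(γ−1) = 8.26^(2/5) = 2.327.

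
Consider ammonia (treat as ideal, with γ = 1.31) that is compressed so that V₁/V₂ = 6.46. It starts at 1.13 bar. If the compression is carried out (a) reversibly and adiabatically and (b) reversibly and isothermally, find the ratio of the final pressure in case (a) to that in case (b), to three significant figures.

P_adiabatic / P_isothermal ≈ 1.78

Isothermal: P_b = P₁(V₁/V₂) = 1.13×6.46.
Adiabatic: P_a = P₁(V₁/V₂)^γ = 1.13×6.46^(1.31).
P_a/P_b = (V₁/V₂)^(γ−1) = 6.46^(0.31) = 1.783.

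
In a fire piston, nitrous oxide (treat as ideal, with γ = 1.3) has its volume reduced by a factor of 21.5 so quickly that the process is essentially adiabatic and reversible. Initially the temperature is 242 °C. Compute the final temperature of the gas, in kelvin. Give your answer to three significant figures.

Adiabatic: T₁V₁^(γ−1) = T₂V₂^(γ−1) ⇒ T₂ = T₁ (V₁/V₂)^(γ−1).
T₁ = 242 °C = 515.1 K.
T₂ = 515.1 × 21.5^(0.3) = 1293 K.

T₂ ≈ 1290 K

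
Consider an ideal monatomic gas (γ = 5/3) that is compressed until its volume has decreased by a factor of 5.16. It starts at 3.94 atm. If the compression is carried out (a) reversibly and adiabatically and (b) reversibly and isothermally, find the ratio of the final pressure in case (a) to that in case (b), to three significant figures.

P_adiabatic / P_isothermal ≈ 2.99

Isothermal: P_b = P₁(V₁/V₂) = 3.94×5.16.
Adiabatic: P_a = P₁(V₁/V₂)^γ = 3.94×5.16^(5/3).
P_a/P_b = (V₁/V₂)^(γ−1) = 5.16^(2/3) = 2.986.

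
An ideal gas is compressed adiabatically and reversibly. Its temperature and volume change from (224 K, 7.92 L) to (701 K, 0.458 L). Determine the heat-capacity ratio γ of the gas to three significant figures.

TV^(γ−1) = const ⇒ γ − 1 = ln(T₂/T₁) / ln(V₁/V₂).
γ = 1 + ln(701/224) / ln(7.92/0.458) = 1.4.

γ ≈ 1.40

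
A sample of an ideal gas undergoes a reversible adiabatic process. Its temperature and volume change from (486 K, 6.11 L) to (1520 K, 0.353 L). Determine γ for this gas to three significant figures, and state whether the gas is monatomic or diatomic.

γ ≈ 1.40; diatomic

TV^(γ−1) = const ⇒ γ − 1 = ln(T₂/T₁) / ln(V₁/V₂).
γ = 1 + ln(1520/486) / ln(6.11/0.353) = 1.4.
γ ≈ 1.40 is close to 7/5, so the gas is diatomic.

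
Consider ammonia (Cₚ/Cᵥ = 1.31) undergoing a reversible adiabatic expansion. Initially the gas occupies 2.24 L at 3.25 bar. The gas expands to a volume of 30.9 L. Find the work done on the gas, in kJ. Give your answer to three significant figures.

P₂ = P₁(V₁/V₂)^γ = 3.25×(2.24/30.9)^(1.31) = 0.1044 bar.
For a reversible adiabat, W_by_gas = (P₁V₁ − P₂V₂)/(γ−1).
W_by = (325000×0.00224 − 10440×0.0309) / (0.31) = 1307 J.
W_on_gas = −W_by = -1307 J.

W ≈ -1.31 kJ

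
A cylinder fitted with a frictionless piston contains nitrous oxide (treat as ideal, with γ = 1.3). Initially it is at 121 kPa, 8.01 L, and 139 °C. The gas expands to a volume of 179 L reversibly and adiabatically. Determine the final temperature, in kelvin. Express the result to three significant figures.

T₂ ≈ 162 K

Adiabatic: T₁V₁^(γ−1) = T₂V₂^(γ−1) ⇒ T₂ = T₁ (V₁/V₂)^(γ−1).
T₁ = 139 °C = 412.1 K.
T₂ = 412.1 × (8.01/179)^(0.3) = 162.3 K.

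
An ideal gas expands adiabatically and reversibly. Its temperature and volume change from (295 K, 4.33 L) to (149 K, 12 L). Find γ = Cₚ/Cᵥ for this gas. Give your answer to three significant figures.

γ ≈ 1.67

TV^(γ−1) = const ⇒ γ − 1 = ln(T₂/T₁) / ln(V₁/V₂).
γ = 1 + ln(149/295) / ln(4.33/12) = 1.67.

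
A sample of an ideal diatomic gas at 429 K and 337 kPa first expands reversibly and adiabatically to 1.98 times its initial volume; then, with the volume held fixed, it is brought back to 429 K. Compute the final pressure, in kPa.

P₃ ≈ 170 kPa

For a diatomic ideal gas γ = 7/5.
Adiabatic step (PV^γ = const): P₂ = 337×(1/1.98)^(7/5) = 129.5 kPa; T₂ = 429×(1/1.98)^(2/5) = 326.4 K.
Isochoric: P₃ = P₂(T₃/T₂) = 129.5 × (429/326.4) = 170.2 kPa.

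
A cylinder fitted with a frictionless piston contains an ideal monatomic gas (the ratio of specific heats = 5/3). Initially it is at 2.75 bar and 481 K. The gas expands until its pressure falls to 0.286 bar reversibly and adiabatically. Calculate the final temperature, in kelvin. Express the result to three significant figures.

T₂ ≈ 195 K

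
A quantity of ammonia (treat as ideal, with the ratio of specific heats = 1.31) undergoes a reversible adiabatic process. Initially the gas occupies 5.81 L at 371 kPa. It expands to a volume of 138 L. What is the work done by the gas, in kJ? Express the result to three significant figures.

P₂ = P₁(V₁/V₂)^γ = 371×(5.81/138)^(1.31) = 5.851 kPa.
For a reversible adiabat, W_by_gas = (P₁V₁ − P₂V₂)/(γ−1).
W_by = (371000×0.00581 − 5851×0.138) / (0.31) = 4349 J.

W ≈ 4.35 kJ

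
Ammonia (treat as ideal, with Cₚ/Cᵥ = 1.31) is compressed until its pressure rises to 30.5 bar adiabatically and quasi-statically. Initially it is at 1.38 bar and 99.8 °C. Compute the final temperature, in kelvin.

Adiabatic: T₂/T₁ = (P₂/P₁)^((γ−1)/γ).
T₁ = 99.8 °C = 372.9 K.
T₂ = 372.9 × (30.5/1.38)^(0.237) = 775.9 K.

T₂ ≈ 776 K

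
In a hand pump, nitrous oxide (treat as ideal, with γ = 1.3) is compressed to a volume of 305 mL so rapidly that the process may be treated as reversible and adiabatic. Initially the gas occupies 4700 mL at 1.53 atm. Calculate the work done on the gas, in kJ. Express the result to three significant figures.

W ≈ 3.09 kJ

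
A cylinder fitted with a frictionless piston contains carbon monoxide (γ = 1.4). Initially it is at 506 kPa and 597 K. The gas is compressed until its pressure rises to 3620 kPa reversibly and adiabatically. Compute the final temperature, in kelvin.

Along an adiabat T P^((1−γ)/γ) is constant, so T₂ = T₁ (P₂/P₁)^((γ−1)/γ).
T₂ = 597 × (3620/506)^(0.286) = 1047 K.

T₂ ≈ 1050 K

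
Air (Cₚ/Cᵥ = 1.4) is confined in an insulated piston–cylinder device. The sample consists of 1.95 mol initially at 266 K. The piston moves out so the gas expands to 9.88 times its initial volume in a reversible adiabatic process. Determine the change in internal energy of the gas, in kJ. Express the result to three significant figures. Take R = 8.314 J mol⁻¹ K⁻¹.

ΔU ≈ -6.47 kJ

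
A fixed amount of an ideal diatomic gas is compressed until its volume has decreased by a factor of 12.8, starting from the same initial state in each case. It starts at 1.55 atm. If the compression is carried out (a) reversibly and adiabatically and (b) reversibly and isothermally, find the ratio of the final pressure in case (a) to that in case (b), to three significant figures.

P_adiabatic / P_isothermal ≈ 2.77

For a diatomic ideal gas γ = 7/5.
Isothermal: P_b = P₁(V₁/V₂) = 1.55×12.8.
Adiabatic: P_a = P₁(V₁/V₂)^γ = 1.55×12.8^(7/5).
P_a/P_b = (V₁/V₂)^(γ−1) = 12.8^(2/5) = 2.773.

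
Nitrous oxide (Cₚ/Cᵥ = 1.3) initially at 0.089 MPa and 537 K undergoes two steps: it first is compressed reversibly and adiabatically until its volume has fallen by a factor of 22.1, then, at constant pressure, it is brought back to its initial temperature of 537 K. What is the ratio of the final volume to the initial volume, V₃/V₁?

V₃/V₁ ≈ 0.0179

Adiabatic step: V₂/V₁ = 0.04525; T₂ = T₁·22.1^(0.3) = 1359 K.
Isobaric step: V₃/V₂ = T₃/T₂ = 537/1359.
V₃/V₁ = (V₂/V₁)(V₃/V₂) = 0.04525 × (537/1359) = 0.01788.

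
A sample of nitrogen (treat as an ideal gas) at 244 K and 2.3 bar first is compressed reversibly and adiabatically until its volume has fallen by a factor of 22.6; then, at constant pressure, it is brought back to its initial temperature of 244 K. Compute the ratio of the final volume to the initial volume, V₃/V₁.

V₃/V₁ ≈ 0.0127

For a diatomic ideal gas γ = 7/5.
Adiabatic step: V₂/V₁ = 0.04425; T₂ = T₁·22.6^(2/5) = 849.2 K.
Isobaric step: V₃/V₂ = T₃/T₂ = 244/849.2.
V₃/V₁ = (V₂/V₁)(V₃/V₂) = 0.04425 × (244/849.2) = 0.01271.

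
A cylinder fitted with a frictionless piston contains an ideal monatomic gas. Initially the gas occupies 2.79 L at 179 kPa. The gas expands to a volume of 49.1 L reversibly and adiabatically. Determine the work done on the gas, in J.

γ = 5/3 for a monatomic ideal gas.
P₂ = P₁(V₁/V₂)^γ = 179×(2.79/49.1)^(5/3) = 1.503 kPa.
For a reversible adiabat, W_by_gas = (P₁V₁ − P₂V₂)/(γ−1).
W_by = (179000×0.00279 − 1503×0.0491) / (2/3) = 638.4 J.
W_on_gas = −W_by = -638.4 J.

W ≈ -638 J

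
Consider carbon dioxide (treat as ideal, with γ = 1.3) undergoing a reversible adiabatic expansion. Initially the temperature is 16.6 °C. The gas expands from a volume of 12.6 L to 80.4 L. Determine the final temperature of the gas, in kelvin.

For a reversible adiabat TV^(γ−1) is constant, so T₂ = T₁ (V₁/V₂)^(γ−1).
T₁ = 16.6 °C = 289.8 K.
T₂ = 289.8 × (12.6/80.4)^(0.3) = 166.2 K.

T₂ ≈ 166 K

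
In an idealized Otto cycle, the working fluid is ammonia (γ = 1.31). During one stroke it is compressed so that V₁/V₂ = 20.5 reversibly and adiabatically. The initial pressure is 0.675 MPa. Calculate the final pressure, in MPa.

Adiabatic: P₁V₁^γ = P₂V₂^γ ⇒ P₂ = P₁ (V₁/V₂)^γ.
P₂ = 0.675 × 20.5^(1.31) = 35.29 MPa.

P₂ ≈ 35.3 MPa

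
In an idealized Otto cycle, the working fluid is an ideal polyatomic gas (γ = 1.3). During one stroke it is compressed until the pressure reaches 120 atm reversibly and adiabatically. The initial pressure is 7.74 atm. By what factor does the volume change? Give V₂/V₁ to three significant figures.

V₂/V₁ ≈ 0.121

From PV^γ = const, V₂/V₁ = (P₁/P₂)^(1/γ).
V₂/V₁ = (7.74/120)^(0.769) = 0.1214.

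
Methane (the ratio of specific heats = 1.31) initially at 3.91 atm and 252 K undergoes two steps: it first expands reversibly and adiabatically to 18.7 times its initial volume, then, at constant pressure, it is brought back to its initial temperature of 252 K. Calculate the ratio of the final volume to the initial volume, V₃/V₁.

Adiabatic step: V₂/V₁ = 18.7; T₂ = T₁·(1/18.7)^(0.31) = 101.7 K.
Isobaric step: V₃/V₂ = T₃/T₂ = 252/101.7.
V₃/V₁ = (V₂/V₁)(V₃/V₂) = 18.7 × (252/101.7) = 46.36.

V₃/V₁ ≈ 46.4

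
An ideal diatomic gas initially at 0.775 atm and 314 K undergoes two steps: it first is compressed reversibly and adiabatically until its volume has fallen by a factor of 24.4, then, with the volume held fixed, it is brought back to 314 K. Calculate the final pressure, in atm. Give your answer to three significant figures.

For a diatomic ideal gas γ = 7/5.
Adiabatic step (PV^γ = const): P₂ = 0.775×24.4^(7/5) = 67.87 atm; T₂ = 314×24.4^(2/5) = 1127 K.
Isochoric: P₃ = P₂(T₃/T₂) = 67.87 × (314/1127) = 18.91 atm.

P₃ ≈ 18.9 atm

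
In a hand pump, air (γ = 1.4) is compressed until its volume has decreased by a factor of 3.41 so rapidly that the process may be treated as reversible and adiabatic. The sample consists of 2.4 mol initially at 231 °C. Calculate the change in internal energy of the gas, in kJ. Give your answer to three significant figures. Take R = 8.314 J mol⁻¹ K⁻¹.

ΔU ≈ 15.9 kJ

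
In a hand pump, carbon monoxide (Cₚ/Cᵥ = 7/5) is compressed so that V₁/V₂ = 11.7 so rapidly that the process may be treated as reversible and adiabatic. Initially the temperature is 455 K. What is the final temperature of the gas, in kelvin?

T₂ ≈ 1220 K

For a reversible adiabat TV^(γ−1) is constant, so T₂ = T₁ (V₁/V₂)^(γ−1).
T₂ = 455 × 11.7^(2/5) = 1217 K.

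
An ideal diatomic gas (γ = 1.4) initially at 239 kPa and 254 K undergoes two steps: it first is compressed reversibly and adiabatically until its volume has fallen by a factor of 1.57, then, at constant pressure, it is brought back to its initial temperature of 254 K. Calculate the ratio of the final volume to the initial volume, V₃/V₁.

Adiabatic step: V₂/V₁ = 0.6369; T₂ = T₁·1.57^(0.4) = 304.2 K.
Isobaric step: V₃/V₂ = T₃/T₂ = 254/304.2.
V₃/V₁ = (V₂/V₁)(V₃/V₂) = 0.6369 × (254/304.2) = 0.5318.

V₃/V₁ ≈ 0.532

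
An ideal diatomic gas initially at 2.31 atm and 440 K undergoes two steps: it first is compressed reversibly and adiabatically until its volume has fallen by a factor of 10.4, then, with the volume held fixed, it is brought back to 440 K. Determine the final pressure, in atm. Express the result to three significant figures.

For a diatomic ideal gas γ = 7/5.
Adiabatic step (PV^γ = const): P₂ = 2.31×10.4^(7/5) = 61.3 atm; T₂ = 440×10.4^(2/5) = 1123 K.
Isochoric: P₃ = P₂(T₃/T₂) = 61.3 × (440/1123) = 24.02 atm.

P₃ ≈ 24.0 atm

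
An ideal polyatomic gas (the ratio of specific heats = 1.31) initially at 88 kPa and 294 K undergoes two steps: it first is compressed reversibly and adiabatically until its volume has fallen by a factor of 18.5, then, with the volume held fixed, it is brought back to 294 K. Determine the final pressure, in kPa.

P₃ ≈ 1630 kPa

Adiabatic step (PV^γ = const): P₂ = 88×18.5^(1.31) = 4022 kPa; T₂ = 294×18.5^(0.31) = 726.4 K.
Isochoric: P₃ = P₂(T₃/T₂) = 4022 × (294/726.4) = 1628 kPa.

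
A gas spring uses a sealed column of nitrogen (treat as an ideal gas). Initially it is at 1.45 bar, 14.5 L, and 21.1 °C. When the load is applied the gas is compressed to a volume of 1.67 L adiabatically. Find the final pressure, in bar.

Adiabatic: P₁V₁^γ = P₂V₂^γ ⇒ P₂ = P₁ (V₁/V₂)^γ.
γ = 7/5 for a diatomic ideal gas.
P₂ = 1.45 × (14.5/1.67)^(7/5) = 29.89 bar.

P₂ ≈ 29.9 bar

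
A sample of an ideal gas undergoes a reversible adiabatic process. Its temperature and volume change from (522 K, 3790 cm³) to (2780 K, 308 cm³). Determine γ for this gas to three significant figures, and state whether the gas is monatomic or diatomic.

TV^(γ−1) = const ⇒ γ − 1 = ln(T₂/T₁) / ln(V₁/V₂).
γ = 1 + ln(2780/522) / ln(3790/308) = 1.666.
γ ≈ 1.67 is close to 5/3, so the gas is monatomic.

γ ≈ 1.67; monatomic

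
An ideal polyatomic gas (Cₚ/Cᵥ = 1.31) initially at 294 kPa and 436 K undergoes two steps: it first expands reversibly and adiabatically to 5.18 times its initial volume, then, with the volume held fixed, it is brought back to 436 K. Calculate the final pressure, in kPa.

Adiabatic step (PV^γ = const): P₂ = 294×(1/5.18)^(1.31) = 34.09 kPa; T₂ = 436×(1/5.18)^(0.31) = 261.8 K.
Isochoric: P₃ = P₂(T₃/T₂) = 34.09 × (436/261.8) = 56.76 kPa.

P₃ ≈ 56.8 kPa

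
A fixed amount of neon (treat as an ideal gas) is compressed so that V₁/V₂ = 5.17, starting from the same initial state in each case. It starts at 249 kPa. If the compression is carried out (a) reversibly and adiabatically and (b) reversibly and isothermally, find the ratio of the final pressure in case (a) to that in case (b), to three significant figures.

P_adiabatic / P_isothermal ≈ 2.99

For a monatomic ideal gas γ = 5/3.
Isothermal: P_b = P₁(V₁/V₂) = 249×5.17.
Adiabatic: P_a = P₁(V₁/V₂)^γ = 249×5.17^(5/3).
P_a/P_b = (V₁/V₂)^(γ−1) = 5.17^(2/3) = 2.99.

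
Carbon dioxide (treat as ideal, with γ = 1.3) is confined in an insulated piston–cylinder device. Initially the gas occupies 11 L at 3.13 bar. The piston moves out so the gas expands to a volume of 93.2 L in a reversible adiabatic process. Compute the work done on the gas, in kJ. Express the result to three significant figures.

P₂ = P₁(V₁/V₂)^γ = 3.13×(11/93.2)^(1.3) = 0.1946 bar.
For a reversible adiabat, W_by_gas = (P₁V₁ − P₂V₂)/(γ−1).
W_by = (313000×0.011 − 19460×0.0932) / (0.3) = 5431 J.
W_on_gas = −W_by = -5431 J.

W ≈ -5.43 kJ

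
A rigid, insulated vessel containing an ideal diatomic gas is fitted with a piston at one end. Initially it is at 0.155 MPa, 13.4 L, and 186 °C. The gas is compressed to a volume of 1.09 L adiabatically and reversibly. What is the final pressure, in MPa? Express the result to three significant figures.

Adiabatic: P₁V₁^γ = P₂V₂^γ ⇒ P₂ = P₁ (V₁/V₂)^γ.
γ = 7/5 for a diatomic ideal gas.
P₂ = 0.155 × (13.4/1.09)^(7/5) = 5.199 MPa.

P₂ ≈ 5.20 MPa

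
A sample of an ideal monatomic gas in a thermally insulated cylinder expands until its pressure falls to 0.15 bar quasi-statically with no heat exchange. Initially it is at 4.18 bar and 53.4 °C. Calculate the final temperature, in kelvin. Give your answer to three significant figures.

Adiabatic: T₂/T₁ = (P₂/P₁)^((γ−1)/γ).
For a monatomic ideal gas γ = 5/3, so (γ−1)/γ = 2/5.
T₁ = 53.4 °C = 326.5 K.
T₂ = 326.5 × (0.15/4.18)^(2/5) = 86.28 K.

T₂ ≈ 86.3 K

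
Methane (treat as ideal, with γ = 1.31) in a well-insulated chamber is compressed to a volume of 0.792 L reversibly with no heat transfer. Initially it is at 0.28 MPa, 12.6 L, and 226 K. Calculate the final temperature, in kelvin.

For a reversible adiabat TV^(γ−1) is constant, so T₂ = T₁ (V₁/V₂)^(γ−1).
T₂ = 226 × (12.6/0.792)^(0.31) = 532.9 K.

T₂ ≈ 533 K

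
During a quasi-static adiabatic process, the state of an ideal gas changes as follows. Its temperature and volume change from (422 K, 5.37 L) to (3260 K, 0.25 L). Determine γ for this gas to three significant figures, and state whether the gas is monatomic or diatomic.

γ ≈ 1.67; monatomic

TV^(γ−1) = const ⇒ γ − 1 = ln(T₂/T₁) / ln(V₁/V₂).
γ = 1 + ln(3260/422) / ln(5.37/0.25) = 1.667.
γ ≈ 1.67 is close to 5/3, so the gas is monatomic.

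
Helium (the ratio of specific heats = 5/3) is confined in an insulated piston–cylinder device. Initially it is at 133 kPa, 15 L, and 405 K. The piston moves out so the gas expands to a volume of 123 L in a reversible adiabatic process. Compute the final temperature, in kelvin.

For a reversible adiabat TV^(γ−1) is constant, so T₂ = T₁ (V₁/V₂)^(γ−1).
T₂ = 405 × (15/123)^(2/3) = 99.6 K.

T₂ ≈ 99.6 K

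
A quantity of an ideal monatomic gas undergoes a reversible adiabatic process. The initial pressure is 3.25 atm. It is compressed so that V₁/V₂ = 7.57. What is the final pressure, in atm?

Since PV^γ is constant along a reversible adiabat, P₂ = P₁ (V₁/V₂)^γ.
For a monatomic ideal gas γ = 5/3.
P₂ = 3.25 × 7.57^(5/3) = 94.85 atm.

P₂ ≈ 94.9 atm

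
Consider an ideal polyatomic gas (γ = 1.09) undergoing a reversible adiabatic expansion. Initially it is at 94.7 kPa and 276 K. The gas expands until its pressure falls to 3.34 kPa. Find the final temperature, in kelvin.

T₂ ≈ 209 K

Adiabatic: T₂/T₁ = (P₂/P₁)^((γ−1)/γ).
T₂ = 276 × (3.34/94.7)^(0.0826) = 209.4 K.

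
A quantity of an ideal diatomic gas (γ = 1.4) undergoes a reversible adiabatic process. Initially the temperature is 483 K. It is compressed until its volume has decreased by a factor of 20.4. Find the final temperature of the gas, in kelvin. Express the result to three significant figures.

Adiabatic: T₁V₁^(γ−1) = T₂V₂^(γ−1) ⇒ T₂ = T₁ (V₁/V₂)^(γ−1).
T₂ = 483 × 20.4^(0.4) = 1614 K.

T₂ ≈ 1610 K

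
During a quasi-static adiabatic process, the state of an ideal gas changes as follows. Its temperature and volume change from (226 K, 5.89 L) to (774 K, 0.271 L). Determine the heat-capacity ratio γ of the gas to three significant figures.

γ ≈ 1.40

TV^(γ−1) = const ⇒ γ − 1 = ln(T₂/T₁) / ln(V₁/V₂).
γ = 1 + ln(774/226) / ln(5.89/0.271) = 1.4.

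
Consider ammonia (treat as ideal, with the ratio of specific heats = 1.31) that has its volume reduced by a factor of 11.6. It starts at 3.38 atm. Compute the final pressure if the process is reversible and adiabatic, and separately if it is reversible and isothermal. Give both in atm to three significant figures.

adiabatic: 83.8 atm; isothermal: 39.2 atm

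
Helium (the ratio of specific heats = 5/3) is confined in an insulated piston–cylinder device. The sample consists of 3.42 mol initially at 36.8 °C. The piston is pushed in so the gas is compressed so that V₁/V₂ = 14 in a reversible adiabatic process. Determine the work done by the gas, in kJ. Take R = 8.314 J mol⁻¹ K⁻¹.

For a reversible adiabat TV^(γ−1) is constant, so T₂ = T₁ (V₁/V₂)^(γ−1).
T₁ = 36.8 °C = 309.9 K.
T₂ = 309.9 × 14^(2/3) = 1800 K.
Q = 0, so ΔU = W_on_gas = nCᵥΔT with Cᵥ = R/(γ−1) = 12.47 J/(mol·K).
ΔU = 3.42 × 12.47 × (1800 − 309.9) = 63570 J.
Work done by the gas = −ΔU = -63570 J.

W ≈ -63.6 kJ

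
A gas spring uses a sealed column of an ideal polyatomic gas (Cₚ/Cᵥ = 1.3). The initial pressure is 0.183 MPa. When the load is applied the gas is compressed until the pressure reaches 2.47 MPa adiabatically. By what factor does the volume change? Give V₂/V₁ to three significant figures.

V₂/V₁ ≈ 0.135

From PV^γ = const, V₂/V₁ = (P₁/P₂)^(1/γ).
V₂/V₁ = (0.183/2.47)^(0.769) = 0.1351.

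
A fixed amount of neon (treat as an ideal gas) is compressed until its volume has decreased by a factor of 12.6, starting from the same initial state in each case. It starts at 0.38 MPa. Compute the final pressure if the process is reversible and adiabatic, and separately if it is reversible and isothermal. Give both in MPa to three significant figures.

For a monatomic ideal gas γ = 5/3.
Isothermal: P₂ = P₁(V₁/V₂) = 0.38×12.6 = 4.788 MPa.
Adiabatic: P₂ = P₁(V₁/V₂)^γ = 0.38×12.6^(5/3) = 25.93 MPa.

adiabatic: 25.9 MPa; isothermal: 4.79 MPa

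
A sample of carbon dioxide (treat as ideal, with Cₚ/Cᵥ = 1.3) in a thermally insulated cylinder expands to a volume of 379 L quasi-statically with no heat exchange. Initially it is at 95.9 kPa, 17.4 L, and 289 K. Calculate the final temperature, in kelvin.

Adiabatic: T₁V₁^(γ−1) = T₂V₂^(γ−1) ⇒ T₂ = T₁ (V₁/V₂)^(γ−1).
T₂ = 289 × (17.4/379)^(0.3) = 114.7 K.

T₂ ≈ 115 K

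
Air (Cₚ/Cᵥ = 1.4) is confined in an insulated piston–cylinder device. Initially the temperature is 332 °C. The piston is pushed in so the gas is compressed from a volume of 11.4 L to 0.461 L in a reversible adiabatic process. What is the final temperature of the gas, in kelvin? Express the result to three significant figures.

Adiabatic: T₁V₁^(γ−1) = T₂V₂^(γ−1) ⇒ T₂ = T₁ (V₁/V₂)^(γ−1).
T₁ = 332 °C = 605.1 K.
T₂ = 605.1 × (11.4/0.461)^(0.4) = 2183 K.

T₂ ≈ 2180 K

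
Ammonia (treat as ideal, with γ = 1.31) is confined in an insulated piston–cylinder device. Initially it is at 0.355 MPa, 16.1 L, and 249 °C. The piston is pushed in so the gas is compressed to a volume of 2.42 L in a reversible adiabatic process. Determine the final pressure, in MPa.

Since PV^γ is constant along a reversible adiabat, P₂ = P₁ (V₁/V₂)^γ.
P₂ = 0.355 × (16.1/2.42)^(1.31) = 4.25 MPa.

P₂ ≈ 4.25 MPa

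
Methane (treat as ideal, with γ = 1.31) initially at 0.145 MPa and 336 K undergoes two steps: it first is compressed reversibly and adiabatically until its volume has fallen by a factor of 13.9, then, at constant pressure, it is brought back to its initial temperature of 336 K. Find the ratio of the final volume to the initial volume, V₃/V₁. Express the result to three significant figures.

V₃/V₁ ≈ 0.0318

Adiabatic step: V₂/V₁ = 0.07194; T₂ = T₁·13.9^(0.31) = 759.8 K.
Isobaric step: V₃/V₂ = T₃/T₂ = 336/759.8.
V₃/V₁ = (V₂/V₁)(V₃/V₂) = 0.07194 × (336/759.8) = 0.03182.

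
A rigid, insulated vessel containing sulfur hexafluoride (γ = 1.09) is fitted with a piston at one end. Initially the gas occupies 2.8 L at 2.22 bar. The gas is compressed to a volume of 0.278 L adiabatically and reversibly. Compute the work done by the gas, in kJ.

P₂ = P₁(V₁/V₂)^γ = 2.22×(2.8/0.278)^(1.09) = 27.53 bar.
For a reversible adiabat, W_by_gas = (P₁V₁ − P₂V₂)/(γ−1).
W_by = (222000×0.0028 − 2.753×10^6×0.000278) / (0.09) = -1596 J.

W ≈ -1.60 kJ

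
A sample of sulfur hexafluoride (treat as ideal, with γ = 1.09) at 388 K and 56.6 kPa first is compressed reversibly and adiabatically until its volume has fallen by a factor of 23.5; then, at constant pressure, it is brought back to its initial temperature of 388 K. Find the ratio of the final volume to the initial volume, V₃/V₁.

Adiabatic step: V₂/V₁ = 0.04255; T₂ = T₁·23.5^(0.09) = 515.5 K.
Isobaric step: V₃/V₂ = T₃/T₂ = 388/515.5.
V₃/V₁ = (V₂/V₁)(V₃/V₂) = 0.04255 × (388/515.5) = 0.03203.

V₃/V₁ ≈ 0.0320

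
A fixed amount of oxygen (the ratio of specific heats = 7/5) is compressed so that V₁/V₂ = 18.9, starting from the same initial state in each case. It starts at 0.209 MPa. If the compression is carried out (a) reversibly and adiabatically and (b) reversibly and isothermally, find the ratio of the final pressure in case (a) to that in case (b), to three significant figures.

Isothermal: P_b = P₁(V₁/V₂) = 0.209×18.9.
Adiabatic: P_a = P₁(V₁/V₂)^γ = 0.209×18.9^(7/5).
P_a/P_b = (V₁/V₂)^(γ−1) = 18.9^(2/5) = 3.24.

P_adiabatic / P_isothermal ≈ 3.24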